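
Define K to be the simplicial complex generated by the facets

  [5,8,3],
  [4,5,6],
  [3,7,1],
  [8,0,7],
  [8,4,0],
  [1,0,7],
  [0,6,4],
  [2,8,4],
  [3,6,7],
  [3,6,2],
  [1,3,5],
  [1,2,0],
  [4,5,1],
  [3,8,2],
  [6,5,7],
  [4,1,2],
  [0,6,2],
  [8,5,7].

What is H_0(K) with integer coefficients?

H_0 ≅ Z.

K has 9 vertices, 27 edges, 18 triangles.
rank ∂_0 = 0, rank ∂_1 = 8 ⇒ b_0 = 9 − 0 − 8 = 1; all invariant factors of ∂_1 are 1 so no torsion. So H_0 = Z.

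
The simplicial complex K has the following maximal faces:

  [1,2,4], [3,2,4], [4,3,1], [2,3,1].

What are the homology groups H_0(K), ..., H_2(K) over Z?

K has 4 vertices, 6 edges, 4 triangles.
rank ∂_0 = 0, rank ∂_1 = 3 ⇒ b_0 = 4 − 0 − 3 = 1; all invariant factors of ∂_1 are 1 so no torsion. So H_0 = Z.
rank ∂_1 = 3, rank ∂_2 = 3 ⇒ b_1 = 6 − 3 − 3 = 0; all invariant factors of ∂_2 are 1 so no torsion. So H_1 = 0.
rank ∂_2 = 3, rank ∂_3 = 0 ⇒ b_2 = 4 − 3 − 0 = 1. So H_2 = Z.

H_0 ≅ Z,  H_1 = 0,  H_2 ≅ Z.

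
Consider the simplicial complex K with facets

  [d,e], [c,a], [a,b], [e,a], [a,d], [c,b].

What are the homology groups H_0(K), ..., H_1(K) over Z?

H_0 = Z,  H_1 = Z^2.

Order the vertices as a < b < c < d < e. Listing each simplex with vertices in this order, K has dimension 1 with simplices:

  0-simplices (5): a, b, c, d, e
  1-simplices (6): ab, ac, ad, ae, bc, de

Hence C_0 ≅ Z^5, C_1 ≅ Z^6.

Boundary ∂_1: C_1 → C_0 is given by ∂[p,q] = [q] − [p]. For instance
  ∂bc = c − b.
This gives a 5×6 integer matrix of rank 4; reducing to Smith normal form yields diagonal entries (1,1,1,1).

Reading off H_k = ker ∂_k / im ∂_{k+1}:

  H_0: rank C_0 − rank ∂_1 = 5 − 4 = 1, and the invariant factors of ∂_1 are all 1, so H_0 ≅ Z.
  H_1: rank ker ∂_1 − rank ∂_2 = (6 − 4) − 0 = 2, and there is no ∂_2, so H_1 ≅ Z^2.

As a check, the Euler characteristic is 5 − 6 = -1, which agrees with 1 − 2 = -1.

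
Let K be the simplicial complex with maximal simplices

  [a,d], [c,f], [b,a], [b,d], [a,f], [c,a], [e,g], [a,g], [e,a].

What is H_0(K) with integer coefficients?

H_0 ≅ Z.

K has 7 vertices, 9 edges.
rank ∂_0 = 0, rank ∂_1 = 6 ⇒ b_0 = 7 − 0 − 6 = 1; all invariant factors of ∂_1 are 1 so no torsion. So H_0 ≅ Z.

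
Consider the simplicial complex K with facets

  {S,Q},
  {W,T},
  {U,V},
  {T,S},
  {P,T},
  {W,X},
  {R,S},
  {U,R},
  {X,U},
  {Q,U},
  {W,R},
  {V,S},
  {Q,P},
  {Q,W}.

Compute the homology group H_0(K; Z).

Take the total order P < Q < R < S < T < U < V < W < X on the vertex set. Then K (dimension 1) consists of the simplices:

  0-simplices (9): P, Q, R, S, T, U, V, W, X
  1-simplices (14): PQ, PT, QS, QU, QW, RS, RU, RW, ST, SV, TW, UV, UX, WX

Hence C_0 ≅ Z^9, C_1 ≅ Z^14.

Boundary ∂_1: C_1 → C_0 maps an edge to its endpoints' difference, ∂[p,q] = q − p. For instance
  ∂RW = W − R.
As a 9×14 matrix over Z this has rank 8, with invariant factors (1,1,1,1,1,1,1,1).

Reading off H_k = ker ∂_k / im ∂_{k+1}:

  H_0: rank C_0 − rank ∂_1 = 9 − 8 = 1, and the invariant factors of ∂_1 are all 1, so H_0 ≅ Z.

H_0 = Z.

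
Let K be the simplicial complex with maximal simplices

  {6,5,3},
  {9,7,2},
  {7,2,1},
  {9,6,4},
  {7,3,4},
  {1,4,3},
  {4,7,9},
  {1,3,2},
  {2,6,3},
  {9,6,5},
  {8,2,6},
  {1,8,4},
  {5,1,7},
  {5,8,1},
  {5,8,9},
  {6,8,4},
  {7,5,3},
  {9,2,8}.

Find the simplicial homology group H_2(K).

Order the vertices as 1 < 2 < 3 < 4 < 5 < 6 < 7 < 8 < 9. Listing each simplex with vertices in this order, K has dimension 2 with simplices:

  0-simplices (9): [1], [2], [3], [4], [5], [6], [7], [8], [9]
  1-simplices (27): (27 of them)
  2-simplices (18): [1,2,3], [1,2,7], [1,3,4], [1,4,8], [1,5,7], [1,5,8], [2,3,6], [2,6,8], [2,7,9], [2,8,9], [3,4,7], [3,5,6], [3,5,7], [4,6,8], [4,6,9], [4,7,9], [5,6,9], [5,8,9]

giving chain groups C_0 ≅ Z^9, C_1 ≅ Z^27, C_2 ≅ Z^18.

The boundary map ∂_1: C_1 → C_0 sends each edge [p,q] (with p < q) to q − p. For instance
  ∂[6,8] = [8] − [6].
This gives a 9×27 integer matrix of rank 8; reducing to Smith normal form yields diagonal entries (1,1,1,1,1,1,1,1).

Boundary ∂_2: C_2 → C_1 acts by ∂[p,q,r] = [q,r] − [p,r] + [p,q]. For instance
  ∂[3,5,6] = [5,6] − [3,6] + [3,5],
  ∂[1,5,7] = [5,7] − [1,7] + [1,5].
The 27×18 boundary matrix has rank 18 and Smith normal form diag(1,1,1,1,1,1,1,1,1,1,1,1,1,1,1,1,1,2).

Now H_k = ker ∂_k / im ∂_{k+1}, so:

  H_2: rank ker ∂_2 − rank ∂_3 = (18 − 18) − 0 = 0, and there is no ∂_3, so H_2 = 0.

H_2 ≅ 0.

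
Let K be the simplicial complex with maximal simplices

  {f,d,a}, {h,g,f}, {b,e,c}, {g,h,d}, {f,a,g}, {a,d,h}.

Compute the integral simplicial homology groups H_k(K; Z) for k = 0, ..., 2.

H_0 = Z^2,  H_1 = Z,  H_2 = 0.

Take the total order a < b < c < d < e < f < g < h on the vertex set. Then K (dimension 2) consists of the simplices:

  0-simplices (8): a, b, c, d, e, f, g, h
  1-simplices (13): ad, af, ag, ah, bc, be, ce, df, dg, dh, fg, fh, gh
  2-simplices (6): adf, adh, afg, bce, dgh, fgh

giving chain groups C_0 ≅ Z^8, C_1 ≅ Z^13, C_2 ≅ Z^6.

Boundary ∂_1: C_1 → C_0 sends each edge [p,q] (with p < q) to q − p.
This gives a 8×13 integer matrix of rank 6; reducing to Smith normal form yields diagonal entries (1,1,1,1,1,1).

Boundary ∂_2: C_2 → C_1 sends each 2-simplex [p,q,r] to [q,r] − [p,r] + [p,q]. For instance
  ∂bce = ce − be + bc,
  ∂afg = fg − ag + af.
The 13×6 boundary matrix has rank 6 and Smith normal form diag(1,1,1,1,1,1).

Reading off H_k = ker ∂_k / im ∂_{k+1}:

  H_0: rank C_0 − rank ∂_1 = 8 − 6 = 2, and the invariant factors of ∂_1 are all 1, so H_0 ≅ Z^2.
  H_1: rank ker ∂_1 − rank ∂_2 = (13 − 6) − 6 = 1, and the invariant factors of ∂_2 are all 1, so H_1 ≅ Z.
  H_2: rank ker ∂_2 − rank ∂_3 = (6 − 6) − 0 = 0, and there is no ∂_3, so H_2 ≅ 0.

As a check, the Euler characteristic is 8 − 13 + 6 = 1, which agrees with 2 − 1 + 0 = 1.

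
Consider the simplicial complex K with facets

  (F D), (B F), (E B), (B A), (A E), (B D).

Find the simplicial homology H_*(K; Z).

Fix the vertex order A < B < D < E < F and write every simplex with vertices in increasing order. Then dim K = 1 and the simplices of K are:

  0-simplices (5): A, B, D, E, F
  1-simplices (6): AB, AE, BD, BE, BF, DF

so the chain groups are C_0 ≅ Z^5, C_1 ≅ Z^6.

Boundary ∂_1: C_1 → C_0 maps an edge to its endpoints' difference, ∂[p,q] = q − p.
The resulting 5×6 matrix has rank 4, and its Smith normal form has invariant factors (1,1,1,1).

Now H_k = ker ∂_k / im ∂_{k+1}, so:

  H_0: rank C_0 − rank ∂_1 = 5 − 4 = 1, and the invariant factors of ∂_1 are all 1, so H_0 = Z.
  H_1: rank ker ∂_1 − rank ∂_2 = (6 − 4) − 0 = 2, and there is no ∂_2, so H_1 = Z^2.

H_0 ≅ Z,  H_1 ≅ Z^2.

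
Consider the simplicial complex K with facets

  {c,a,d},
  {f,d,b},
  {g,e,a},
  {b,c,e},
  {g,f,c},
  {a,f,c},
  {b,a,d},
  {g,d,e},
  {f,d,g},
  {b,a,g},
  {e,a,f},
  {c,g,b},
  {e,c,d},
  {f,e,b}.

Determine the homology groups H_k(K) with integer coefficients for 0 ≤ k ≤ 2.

Order the vertices as a < b < c < d < e < f < g. Listing each simplex with vertices in this order, K has dimension 2 with simplices:

  0-simplices (7): a, b, c, d, e, f, g
  1-simplices (21): ab, ac, ad, ae, af, ag, bc, bd, be, bf, bg, cd, ce, cf, cg, de, df, dg, ef, eg, fg
  2-simplices (14): abd, abg, acd, acf, aef, aeg, bce, bcg, bdf, bef, cde, cfg, deg, dfg

giving chain groups C_0 ≅ Z^7, C_1 ≅ Z^21, C_2 ≅ Z^14.

The boundary map ∂_1: C_1 → C_0 is given by ∂[p,q] = [q] − [p].
The 7×21 boundary matrix has rank 6 and Smith normal form diag(1,1,1,1,1,1).

∂_2: C_2 → C_1 sends each 2-simplex [p,q,r] to [q,r] − [p,r] + [p,q]. For instance
  ∂deg = eg − dg + de,
  ∂cfg = fg − cg + cf.
As a 21×14 matrix over Z this has rank 13, with invariant factors (1,1,1,1,1,1,1,1,1,1,1,1,1).

Reading off H_k = ker ∂_k / im ∂_{k+1}:

  H_0: rank C_0 − rank ∂_1 = 7 − 6 = 1, and the invariant factors of ∂_1 are all 1, so H_0 ≅ Z.
  H_1: rank ker ∂_1 − rank ∂_2 = (21 − 6) − 13 = 2, and the invariant factors of ∂_2 are all 1, so H_1 ≅ Z^2.
  H_2: rank ker ∂_2 − rank ∂_3 = (14 − 13) − 0 = 1, and there is no ∂_3, so H_2 ≅ Z.

As a check, the Euler characteristic is 7 − 21 + 14 = 0, which agrees with 1 − 2 + 1 = 0.
(K is a triangulation of the torus T^2.)

H_0 ≅ Z,  H_1 ≅ Z^2,  H_2 ≅ Z.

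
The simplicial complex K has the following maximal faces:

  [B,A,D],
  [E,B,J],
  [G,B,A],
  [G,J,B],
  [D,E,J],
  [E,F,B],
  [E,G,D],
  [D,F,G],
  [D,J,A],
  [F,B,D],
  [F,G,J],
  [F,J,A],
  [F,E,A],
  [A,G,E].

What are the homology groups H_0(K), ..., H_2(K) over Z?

We work with the vertex ordering A < B < D < E < F < G < J. The simplices of K, each written with vertices in increasing order, are:

  0-simplices (7): A, B, D, E, F, G, J
  1-simplices (21): AB, AD, AE, AF, AG, AJ, BD, BE, BF, BG, BJ, DE, DF, DG, DJ, EF, EG, EJ, FG, FJ, GJ
  2-simplices (14): ABD, ABG, ADJ, AEF, AEG, AFJ, BDF, BEF, BEJ, BGJ, DEG, DEJ, DFG, FGJ

so the chain groups are C_0 ≅ Z^7, C_1 ≅ Z^21, C_2 ≅ Z^14.

Boundary ∂_1: C_1 → C_0 maps an edge to its endpoints' difference, ∂[p,q] = q − p. For instance
  ∂EG = G − E.
The 7×21 boundary matrix has rank 6 and Smith normal form diag(1,1,1,1,1,1).

Boundary ∂_2: C_2 → C_1 sends each 2-simplex [p,q,r] to [q,r] − [p,r] + [p,q]. For instance
  ∂ABD = BD − AD + AB,
  ∂BGJ = GJ − BJ + BG.
This gives a 21×14 integer matrix of rank 13; reducing to Smith normal form yields diagonal entries (1,1,1,1,1,1,1,1,1,1,1,1,1).

Computing H_k = (kernel of ∂_k) / (image of ∂_{k+1}):

  H_0: rank C_0 − rank ∂_1 = 7 − 6 = 1, and the invariant factors of ∂_1 are all 1, so H_0 ≅ Z.
  H_1: rank ker ∂_1 − rank ∂_2 = (21 − 6) − 13 = 2, and the invariant factors of ∂_2 are all 1, so H_1 ≅ Z^2.
  H_2: rank ker ∂_2 − rank ∂_3 = (14 − 13) − 0 = 1, and there is no ∂_3, so H_2 ≅ Z.

H_0 ≅ Z,  H_1 ≅ Z^2,  H_2 ≅ Z.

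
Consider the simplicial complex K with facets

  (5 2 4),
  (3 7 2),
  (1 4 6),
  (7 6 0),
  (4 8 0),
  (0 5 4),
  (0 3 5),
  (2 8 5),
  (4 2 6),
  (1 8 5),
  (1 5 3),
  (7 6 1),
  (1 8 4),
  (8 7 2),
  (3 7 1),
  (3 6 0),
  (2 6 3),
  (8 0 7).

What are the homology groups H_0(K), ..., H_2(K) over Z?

Fix the vertex order 0 < 1 < 2 < 3 < 4 < 5 < 6 < 7 < 8 and write every simplex with vertices in increasing order. Then dim K = 2 and the simplices of K are:

  0-simplices (9): [0], [1], [2], [3], [4], [5], [6], [7], [8]
  1-simplices (27): (27 of them)
  2-simplices (18): [0,3,5], [0,3,6], [0,4,5], [0,4,8], [0,6,7], [0,7,8], [1,3,5], [1,3,7], [1,4,6], [1,4,8], [1,5,8], [1,6,7], [2,3,6], [2,3,7], [2,4,5], [2,4,6], [2,5,8], [2,7,8]

Hence C_0 ≅ Z^9, C_1 ≅ Z^27, C_2 ≅ Z^18.

Boundary ∂_1: C_1 → C_0 maps an edge to its endpoints' difference, ∂[p,q] = q − p.
The resulting 9×27 matrix has rank 8, and its Smith normal form has invariant factors (1,1,1,1,1,1,1,1).

Boundary ∂_2: C_2 → C_1 acts by ∂[p,q,r] = [q,r] − [p,r] + [p,q]. For instance
  ∂[1,3,5] = [3,5] − [1,5] + [1,3],
  ∂[1,4,6] = [4,6] − [1,6] + [1,4].
This gives a 27×18 integer matrix of rank 18; reducing to Smith normal form yields diagonal entries (1,1,1,1,1,1,1,1,1,1,1,1,1,1,1,1,1,2).

Computing H_k = (kernel of ∂_k) / (image of ∂_{k+1}):

  H_0: rank C_0 − rank ∂_1 = 9 − 8 = 1, and the invariant factors of ∂_1 are all 1, so H_0 = Z.
  H_1: rank ker ∂_1 − rank ∂_2 = (27 − 8) − 18 = 1, and ∂_2 has invariant factor 2 > 1, so H_1 = Z × Z/2.
  H_2: rank ker ∂_2 − rank ∂_3 = (18 − 18) − 0 = 0, and there is no ∂_3, so H_2 = 0.

H_0 ≅ Z,  H_1 ≅ Z × Z/2,  H_2 = 0.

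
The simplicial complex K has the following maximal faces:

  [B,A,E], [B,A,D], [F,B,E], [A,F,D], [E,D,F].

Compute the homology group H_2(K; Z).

Take the total order A < B < D < E < F on the vertex set. Then K (dimension 2) consists of the simplices:

  0-simplices (5): A, B, D, E, F
  1-simplices (10): AB, AD, AE, AF, BD, BE, BF, DE, DF, EF
  2-simplices (5): ABD, ABE, ADF, BEF, DEF

so the chain groups are C_0 ≅ Z^5, C_1 ≅ Z^10, C_2 ≅ Z^5.

∂_1: C_1 → C_0 sends each edge [p,q] (with p < q) to q − p.
The 5×10 boundary matrix has rank 4 and Smith normal form diag(1,1,1,1).

The boundary map ∂_2: C_2 → C_1 sends each 2-simplex [p,q,r] to [q,r] − [p,r] + [p,q]. For instance
  ∂ADF = DF − AF + AD,
  ∂ABD = BD − AD + AB.
The resulting 10×5 matrix has rank 5, and its Smith normal form has invariant factors (1,1,1,1,1).

Now H_k = ker ∂_k / im ∂_{k+1}, so:

  H_2: rank ker ∂_2 − rank ∂_3 = (5 − 5) − 0 = 0, and there is no ∂_3, so H_2 ≅ 0.

H_2 = 0.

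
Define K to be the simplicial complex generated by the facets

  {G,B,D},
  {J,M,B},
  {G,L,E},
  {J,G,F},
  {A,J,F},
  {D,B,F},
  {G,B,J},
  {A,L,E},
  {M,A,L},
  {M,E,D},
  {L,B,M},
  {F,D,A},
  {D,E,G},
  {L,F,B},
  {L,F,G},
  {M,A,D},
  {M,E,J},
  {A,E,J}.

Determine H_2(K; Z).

H_2 ≅ 0.

Take the total order A < B < D < E < F < G < J < L < M on the vertex set. Then K (dimension 2) consists of the simplices:

  0-simplices (9): A, B, D, E, F, G, J, L, M
  1-simplices (27): AD, AE, AF, AJ, AL, AM, BD, BF, BG, BJ, BL, BM, DE, DF, DG, DM, EG, EJ, EL, EM, FG, FJ, FL, GJ, GL, JM, LM
  2-simplices (18): ADF, ADM, AEJ, AEL, AFJ, ALM, BDF, BDG, BFL, BGJ, BJM, BLM, DEG, DEM, EGL, EJM, FGJ, FGL

so the chain groups are C_0 ≅ Z^9, C_1 ≅ Z^27, C_2 ≅ Z^18.

Boundary ∂_1: C_1 → C_0 sends each edge [p,q] (with p < q) to q − p. For instance
  ∂EG = G − E.
This gives a 9×27 integer matrix of rank 8; reducing to Smith normal form yields diagonal entries (1,1,1,1,1,1,1,1).

∂_2: C_2 → C_1 maps a triangle to the signed sum of its edges. For instance
  ∂ADF = DF − AF + AD,
  ∂AEL = EL − AL + AE.
The resulting 27×18 matrix has rank 18, and its Smith normal form has invariant factors (1,1,1,1,1,1,1,1,1,1,1,1,1,1,1,1,1,2).

Now H_k = ker ∂_k / im ∂_{k+1}, so:

  H_2: rank ker ∂_2 − rank ∂_3 = (18 − 18) − 0 = 0, and there is no ∂_3, so H_2 = 0.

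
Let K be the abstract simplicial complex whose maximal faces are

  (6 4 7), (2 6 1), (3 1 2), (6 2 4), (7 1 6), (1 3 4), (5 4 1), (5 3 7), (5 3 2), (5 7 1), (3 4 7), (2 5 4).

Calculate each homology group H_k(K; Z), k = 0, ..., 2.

H_0 ≅ Z,  H_1 ≅ Z/2,  H_2 = 0.

K has 7 vertices, 18 edges, 12 triangles.
rank ∂_0 = 0, rank ∂_1 = 6 ⇒ b_0 = 7 − 0 − 6 = 1; all invariant factors of ∂_1 are 1 so no torsion. So H_0 ≅ Z.
rank ∂_1 = 6, rank ∂_2 = 12 ⇒ b_1 = 18 − 6 − 12 = 0; ∂_2 has invariant factor(s) [2] giving torsion. So H_1 ≅ Z/2.
rank ∂_2 = 12, rank ∂_3 = 0 ⇒ b_2 = 12 − 12 − 0 = 0. So H_2 ≅ 0.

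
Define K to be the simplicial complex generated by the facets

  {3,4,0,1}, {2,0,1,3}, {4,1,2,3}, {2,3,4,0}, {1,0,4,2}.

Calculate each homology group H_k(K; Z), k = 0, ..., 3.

Take the total order 0 < 1 < 2 < 3 < 4 on the vertex set. Then K (dimension 3) consists of the simplices:

  0-simplices (5): [0], [1], [2], [3], [4]
  1-simplices (10): [0,1], [0,2], [0,3], [0,4], [1,2], [1,3], [1,4], [2,3], [2,4], [3,4]
  2-simplices (10): [0,1,2], [0,1,3], [0,1,4], [0,2,3], [0,2,4], [0,3,4], [1,2,3], [1,2,4], [1,3,4], [2,3,4]
  3-simplices (5): [0,1,2,3], [0,1,2,4], [0,1,3,4], [0,2,3,4], [1,2,3,4]

Hence C_0 ≅ Z^5, C_1 ≅ Z^10, C_2 ≅ Z^10, C_3 ≅ Z^5.

The boundary map ∂_1: C_1 → C_0 maps an edge to its endpoints' difference, ∂[p,q] = q − p.
The 5×10 boundary matrix has rank 4 and Smith normal form diag(1,1,1,1).

∂_2: C_2 → C_1 sends each 2-simplex [p,q,r] to [q,r] − [p,r] + [p,q]. For instance
  ∂[0,1,3] = [1,3] − [0,3] + [0,1],
  ∂[1,3,4] = [3,4] − [1,4] + [1,3].
This gives a 10×10 integer matrix of rank 6; reducing to Smith normal form yields diagonal entries (1,1,1,1,1,1).

Boundary ∂_3: C_3 → C_2 sends each 3-simplex σ to the alternating sum Σ_i (−1)^i (σ with its i-th vertex removed). For instance
  ∂[0,1,2,3] = [1,2,3] − [0,2,3] + [0,1,3] − [0,1,2],
  ∂[0,1,2,4] = [1,2,4] − [0,2,4] + [0,1,4] − [0,1,2].
As a 10×5 matrix over Z this has rank 4, with invariant factors (1,1,1,1).

Computing H_k = (kernel of ∂_k) / (image of ∂_{k+1}):

  H_0: rank C_0 − rank ∂_1 = 5 − 4 = 1, and the invariant factors of ∂_1 are all 1, so H_0 ≅ Z.
  H_1: rank ker ∂_1 − rank ∂_2 = (10 − 4) − 6 = 0, and the invariant factors of ∂_2 are all 1, so H_1 ≅ 0.
  H_2: rank ker ∂_2 − rank ∂_3 = (10 − 6) − 4 = 0, and the invariant factors of ∂_3 are all 1, so H_2 ≅ 0.
  H_3: rank ker ∂_3 − rank ∂_4 = (5 − 4) − 0 = 1, and there is no ∂_4, so H_3 ≅ Z.

As a check, the Euler characteristic is 5 − 10 + 10 − 5 = 0, which agrees with 1 − 0 + 0 − 1 = 0.
(K is a triangulation of the 3-sphere S^3.)

H_0 = Z,  H_1 = 0,  H_2 = 0,  H_3 = Z.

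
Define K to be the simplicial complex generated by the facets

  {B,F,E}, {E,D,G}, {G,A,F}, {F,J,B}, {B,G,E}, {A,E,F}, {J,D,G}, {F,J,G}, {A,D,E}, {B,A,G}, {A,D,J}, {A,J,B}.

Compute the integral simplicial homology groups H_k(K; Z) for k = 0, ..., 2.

We work with the vertex ordering A < B < D < E < F < G < J. The simplices of K, each written with vertices in increasing order, are:

  0-simplices (7): A, B, D, E, F, G, J
  1-simplices (18): AB, AD, AE, AF, AG, AJ, BE, BF, BG, BJ, DE, DG, DJ, EF, EG, FG, FJ, GJ
  2-simplices (12): ABG, ABJ, ADE, ADJ, AEF, AFG, BEF, BEG, BFJ, DEG, DGJ, FGJ

Hence C_0 ≅ Z^7, C_1 ≅ Z^18, C_2 ≅ Z^12.

∂_1: C_1 → C_0 maps an edge to its endpoints' difference, ∂[p,q] = q − p. For instance
  ∂BF = F − B.
This gives a 7×18 integer matrix of rank 6; reducing to Smith normal form yields diagonal entries (1,1,1,1,1,1).

∂_2: C_2 → C_1 sends each 2-simplex [p,q,r] to [q,r] − [p,r] + [p,q]. For instance
  ∂BEG = EG − BG + BE,
  ∂AFG = FG − AG + AF.
The 18×12 boundary matrix has rank 12 and Smith normal form diag(1,1,1,1,1,1,1,1,1,1,1,2).

Now H_k = ker ∂_k / im ∂_{k+1}, so:

  H_0: rank C_0 − rank ∂_1 = 7 − 6 = 1, and the invariant factors of ∂_1 are all 1, so H_0 = Z.
  H_1: rank ker ∂_1 − rank ∂_2 = (18 − 6) − 12 = 0, and ∂_2 has invariant factor 2 > 1, so H_1 = Z/2.
  H_2: rank ker ∂_2 − rank ∂_3 = (12 − 12) − 0 = 0, and there is no ∂_3, so H_2 = 0.

(K is a triangulation of the real projective plane RP^2.)

H_0 ≅ Z,  H_1 ≅ Z/2,  H_2 = 0.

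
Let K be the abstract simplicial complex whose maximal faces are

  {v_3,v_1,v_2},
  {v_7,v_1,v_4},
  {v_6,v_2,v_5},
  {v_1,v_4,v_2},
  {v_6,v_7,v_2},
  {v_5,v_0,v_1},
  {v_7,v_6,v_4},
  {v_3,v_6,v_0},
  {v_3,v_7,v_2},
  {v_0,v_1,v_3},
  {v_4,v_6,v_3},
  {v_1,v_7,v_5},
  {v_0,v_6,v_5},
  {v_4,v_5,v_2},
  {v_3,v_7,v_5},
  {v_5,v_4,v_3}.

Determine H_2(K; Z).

H_2 = Z.

K has 8 vertices, 24 edges, 16 triangles.
rank ∂_2 = 15, rank ∂_3 = 0 ⇒ b_2 = 16 − 15 − 0 = 1. So H_2 = Z.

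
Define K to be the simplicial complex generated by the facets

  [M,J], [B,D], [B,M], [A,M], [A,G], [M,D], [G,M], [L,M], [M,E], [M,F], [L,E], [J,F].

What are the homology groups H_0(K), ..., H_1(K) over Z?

H_0 ≅ Z,  H_1 ≅ Z^4.

We work with the vertex ordering A < B < D < E < F < G < J < L < M. The simplices of K, each written with vertices in increasing order, are:

  0-simplices (9): A, B, D, E, F, G, J, L, M
  1-simplices (12): AG, AM, BD, BM, DM, EL, EM, FJ, FM, GM, JM, LM

giving chain groups C_0 ≅ Z^9, C_1 ≅ Z^12.

∂_1: C_1 → C_0 maps an edge to its endpoints' difference, ∂[p,q] = q − p. For instance
  ∂BM = M − B.
The 9×12 boundary matrix has rank 8 and Smith normal form diag(1,1,1,1,1,1,1,1).

From H_k ≅ ker(∂_k) / im(∂_{k+1}) we obtain:

  H_0: rank C_0 − rank ∂_1 = 9 − 8 = 1, and the invariant factors of ∂_1 are all 1, so H_0 ≅ Z.
  H_1: rank ker ∂_1 − rank ∂_2 = (12 − 8) − 0 = 4, and there is no ∂_2, so H_1 ≅ Z^4.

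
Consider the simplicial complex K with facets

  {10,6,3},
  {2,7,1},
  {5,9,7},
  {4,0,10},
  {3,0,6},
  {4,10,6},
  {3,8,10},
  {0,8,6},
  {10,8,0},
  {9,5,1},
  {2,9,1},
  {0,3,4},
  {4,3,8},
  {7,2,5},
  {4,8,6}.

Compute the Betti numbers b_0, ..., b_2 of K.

Take the total order 0 < 1 < 2 < 3 < 4 < 5 < 6 < 7 < 8 < 9 < 10 on the vertex set. Then K (dimension 2) consists of the simplices:

  0-simplices (11): [0], [1], [2], [3], [4], [5], [6], [7], [8], [9], [10]
  1-simplices (25): (25 of them)
  2-simplices (15): [0,3,4], [0,3,6], [0,4,10], [0,6,8], [0,8,10], [1,2,7], [1,2,9], [1,5,9], [2,5,7], [3,4,8], [3,6,10], [3,8,10], [4,6,8], [4,6,10], [5,7,9]

giving chain groups C_0 ≅ Z^11, C_1 ≅ Z^25, C_2 ≅ Z^15.

Boundary ∂_1: C_1 → C_0 sends each edge [p,q] (with p < q) to q − p. For instance
  ∂[0,10] = [10] − [0].
The resulting 11×25 matrix has rank 9, and its Smith normal form has invariant factors (1,1,1,1,1,1,1,1,1).

The boundary map ∂_2: C_2 → C_1 sends each 2-simplex [p,q,r] to [q,r] − [p,r] + [p,q]. For instance
  ∂[1,2,7] = [2,7] − [1,7] + [1,2],
  ∂[3,8,10] = [8,10] − [3,10] + [3,8].
The 25×15 boundary matrix has rank 15 and Smith normal form diag(1,1,1,1,1,1,1,1,1,1,1,1,1,1,2).

From H_k ≅ ker(∂_k) / im(∂_{k+1}) we obtain:

  H_0: rank C_0 − rank ∂_1 = 11 − 9 = 2, and the invariant factors of ∂_1 are all 1, so H_0 ≅ Z^2.
  H_1: rank ker ∂_1 − rank ∂_2 = (25 − 9) − 15 = 1, and ∂_2 has invariant factor 2 > 1, so H_1 ≅ Z ⊕ Z/2.
  H_2: rank ker ∂_2 − rank ∂_3 = (15 − 15) − 0 = 0, and there is no ∂_3, so H_2 ≅ 0.

(K is a triangulation of the disjoint union of the real projective plane RP^2 and the Möbius band.)

Hence the Betti numbers are b_0 = 2, b_1 = 1, b_2 = 0.

b_0 = 2, b_1 = 1, b_2 = 0.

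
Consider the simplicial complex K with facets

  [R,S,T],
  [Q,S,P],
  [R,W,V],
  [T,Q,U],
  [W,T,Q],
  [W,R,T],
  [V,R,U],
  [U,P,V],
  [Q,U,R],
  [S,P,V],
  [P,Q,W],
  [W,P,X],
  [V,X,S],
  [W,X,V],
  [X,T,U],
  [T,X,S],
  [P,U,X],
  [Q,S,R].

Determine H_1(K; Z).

H_1 = Z ⊕ Z/2Z.

We work with the vertex ordering P < Q < R < S < T < U < V < W < X. The simplices of K, each written with vertices in increasing order, are:

  0-simplices (9): P, Q, R, S, T, U, V, W, X
  1-simplices (27): PQ, PS, PU, PV, PW, PX, QR, QS, QT, QU, QW, RS, RT, RU, RV, RW, ST, SV, SX, TU, TW, TX, UV, UX, VW, VX, WX
  2-simplices (18): PQS, PQW, PSV, PUV, PUX, PWX, QRS, QRU, QTU, QTW, RST, RTW, RUV, RVW, STX, SVX, TUX, VWX

so the chain groups are C_0 ≅ Z^9, C_1 ≅ Z^27, C_2 ≅ Z^18.

∂_1: C_1 → C_0 maps an edge to its endpoints' difference, ∂[p,q] = q − p. For instance
  ∂WX = X − W.
The 9×27 boundary matrix has rank 8 and Smith normal form diag(1,1,1,1,1,1,1,1).

The boundary map ∂_2: C_2 → C_1 sends each 2-simplex [p,q,r] to [q,r] − [p,r] + [p,q]. For instance
  ∂PUV = UV − PV + PU,
  ∂QTW = TW − QW + QT.
As a 27×18 matrix over Z this has rank 18, with invariant factors (1,1,1,1,1,1,1,1,1,1,1,1,1,1,1,1,1,2).

Reading off H_k = ker ∂_k / im ∂_{k+1}:

  H_1: rank ker ∂_1 − rank ∂_2 = (27 − 8) − 18 = 1, and ∂_2 has invariant factor 2 > 1, so H_1 ≅ Z ⊕ Z/2Z.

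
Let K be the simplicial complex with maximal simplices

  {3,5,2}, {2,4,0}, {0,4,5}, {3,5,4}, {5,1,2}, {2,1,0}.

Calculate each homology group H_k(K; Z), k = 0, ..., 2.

H_0 = Z,  H_1 = Z,  H_2 = 0.

Take the total order 0 < 1 < 2 < 3 < 4 < 5 on the vertex set. Then K (dimension 2) consists of the simplices:

  0-simplices (6): [0], [1], [2], [3], [4], [5]
  1-simplices (12): [0,1], [0,2], [0,4], [0,5], [1,2], [1,5], [2,3], [2,4], [2,5], [3,4], [3,5], [4,5]
  2-simplices (6): [0,1,2], [0,2,4], [0,4,5], [1,2,5], [2,3,5], [3,4,5]

so the chain groups are C_0 ≅ Z^6, C_1 ≅ Z^12, C_2 ≅ Z^6.

Boundary ∂_1: C_1 → C_0 is given by ∂[p,q] = [q] − [p]. For instance
  ∂[3,4] = [4] − [3].
The resulting 6×12 matrix has rank 5, and its Smith normal form has invariant factors (1,1,1,1,1).

The boundary map ∂_2: C_2 → C_1 acts by ∂[p,q,r] = [q,r] − [p,r] + [p,q]. For instance
  ∂[0,1,2] = [1,2] − [0,2] + [0,1],
  ∂[3,4,5] = [4,5] − [3,5] + [3,4].
The 12×6 boundary matrix has rank 6 and Smith normal form diag(1,1,1,1,1,1).

Now H_k = ker ∂_k / im ∂_{k+1}, so:

  H_0: rank C_0 − rank ∂_1 = 6 − 5 = 1, and the invariant factors of ∂_1 are all 1, so H_0 ≅ Z.
  H_1: rank ker ∂_1 − rank ∂_2 = (12 − 5) − 6 = 1, and the invariant factors of ∂_2 are all 1, so H_1 ≅ Z.
  H_2: rank ker ∂_2 − rank ∂_3 = (6 − 6) − 0 = 0, and there is no ∂_3, so H_2 ≅ 0.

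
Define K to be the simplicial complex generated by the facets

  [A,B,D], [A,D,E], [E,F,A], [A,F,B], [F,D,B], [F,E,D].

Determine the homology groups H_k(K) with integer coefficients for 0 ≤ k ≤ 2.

H_0 = Z,  H_1 = 0,  H_2 = Z.

Fix the vertex order A < B < D < E < F and write every simplex with vertices in increasing order. Then dim K = 2 and the simplices of K are:

  0-simplices (5): A, B, D, E, F
  1-simplices (9): AB, AD, AE, AF, BD, BF, DE, DF, EF
  2-simplices (6): ABD, ABF, ADE, AEF, BDF, DEF

so the chain groups are C_0 ≅ Z^5, C_1 ≅ Z^9, C_2 ≅ Z^6.

Boundary ∂_1: C_1 → C_0 maps an edge to its endpoints' difference, ∂[p,q] = q − p.
The 5×9 boundary matrix has rank 4 and Smith normal form diag(1,1,1,1).

∂_2: C_2 → C_1 maps a triangle to the signed sum of its edges. For instance
  ∂AEF = EF − AF + AE,
  ∂DEF = EF − DF + DE.
The resulting 9×6 matrix has rank 5, and its Smith normal form has invariant factors (1,1,1,1,1).

Reading off H_k = ker ∂_k / im ∂_{k+1}:

  H_0: rank C_0 − rank ∂_1 = 5 − 4 = 1, and the invariant factors of ∂_1 are all 1, so H_0 ≅ Z.
  H_1: rank ker ∂_1 − rank ∂_2 = (9 − 4) − 5 = 0, and the invariant factors of ∂_2 are all 1, so H_1 ≅ 0.
  H_2: rank ker ∂_2 − rank ∂_3 = (6 − 5) − 0 = 1, and there is no ∂_3, so H_2 ≅ Z.

(K is a triangulation of the 2-sphere S^2.)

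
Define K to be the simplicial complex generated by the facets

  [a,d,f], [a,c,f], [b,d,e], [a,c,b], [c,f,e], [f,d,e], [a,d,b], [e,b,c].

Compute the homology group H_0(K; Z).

H_0 ≅ Z.

Fix the vertex order a < b < c < d < e < f and write every simplex with vertices in increasing order. Then dim K = 2 and the simplices of K are:

  0-simplices (6): a, b, c, d, e, f
  1-simplices (12): ab, ac, ad, af, bc, bd, be, ce, cf, de, df, ef
  2-simplices (8): abc, abd, acf, adf, bce, bde, cef, def

Hence C_0 ≅ Z^6, C_1 ≅ Z^12, C_2 ≅ Z^8.

∂_1: C_1 → C_0 maps an edge to its endpoints' difference, ∂[p,q] = q − p. For instance
  ∂ef = f − e.
This gives a 6×12 integer matrix of rank 5; reducing to Smith normal form yields diagonal entries (1,1,1,1,1).

∂_2: C_2 → C_1 maps a triangle to the signed sum of its edges. For instance
  ∂abc = bc − ac + ab,
  ∂cef = ef − cf + ce.
The 12×8 boundary matrix has rank 7 and Smith normal form diag(1,1,1,1,1,1,1).

Reading off H_k = ker ∂_k / im ∂_{k+1}:

  H_0: rank C_0 − rank ∂_1 = 6 − 5 = 1, and the invariant factors of ∂_1 are all 1, so H_0 ≅ Z.

(K is a triangulation of the 2-sphere S^2.)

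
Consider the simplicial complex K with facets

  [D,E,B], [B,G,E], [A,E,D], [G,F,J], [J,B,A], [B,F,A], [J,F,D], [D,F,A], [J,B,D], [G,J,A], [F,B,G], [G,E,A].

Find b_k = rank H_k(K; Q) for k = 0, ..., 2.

b_0 = 1, b_1 = 0, b_2 = 0.

K has 7 vertices, 18 edges, 12 triangles.
rank ∂_0 = 0, rank ∂_1 = 6 ⇒ b_0 = 7 − 0 − 6 = 1; all invariant factors of ∂_1 are 1 so no torsion. So H_0 = Z.
rank ∂_1 = 6, rank ∂_2 = 12 ⇒ b_1 = 18 − 6 − 12 = 0; ∂_2 has invariant factor(s) [2] giving torsion. So H_1 = Z/2.
rank ∂_2 = 12, rank ∂_3 = 0 ⇒ b_2 = 12 − 12 − 0 = 0. So H_2 = 0.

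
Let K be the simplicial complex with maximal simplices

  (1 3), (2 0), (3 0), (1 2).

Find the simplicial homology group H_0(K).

K has 4 vertices, 4 edges.
rank ∂_0 = 0, rank ∂_1 = 3 ⇒ b_0 = 4 − 0 − 3 = 1; all invariant factors of ∂_1 are 1 so no torsion. So H_0 = Z.

H_0 ≅ Z.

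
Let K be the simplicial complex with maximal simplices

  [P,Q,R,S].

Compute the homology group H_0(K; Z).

K has 4 vertices, 6 edges, 4 triangles, 1 3-simplex.
rank ∂_0 = 0, rank ∂_1 = 3 ⇒ b_0 = 4 − 0 − 3 = 1; all invariant factors of ∂_1 are 1 so no torsion. So H_0 ≅ Z.

H_0 = Z.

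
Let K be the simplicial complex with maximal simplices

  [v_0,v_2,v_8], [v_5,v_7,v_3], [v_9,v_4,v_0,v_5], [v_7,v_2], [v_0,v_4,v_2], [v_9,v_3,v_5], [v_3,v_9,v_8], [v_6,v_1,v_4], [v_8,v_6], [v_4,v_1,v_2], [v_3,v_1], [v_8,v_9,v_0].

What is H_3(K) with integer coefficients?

H_3 ≅ 0.

Take the total order v_0 < v_1 < v_2 < v_3 < v_4 < v_5 < v_6 < v_7 < v_8 < v_9 on the vertex set. Then K (dimension 3) consists of the simplices:

  0-simplices (10): [v_0], [v_1], [v_2], [v_3], [v_4], [v_5], [v_6], [v_7], [v_8], [v_9]
  1-simplices (23): (23 of them)
  2-simplices (12): (12 of them)
  3-simplices (1): [v_0,v_4,v_5,v_9]

giving chain groups C_0 ≅ Z^10, C_1 ≅ Z^23, C_2 ≅ Z^12, C_3 ≅ Z^1.

Boundary ∂_1: C_1 → C_0 is given by ∂[p,q] = [q] − [p]. For instance
  ∂[v_1,v_3] = [v_3] − [v_1].
The resulting 10×23 matrix has rank 9, and its Smith normal form has invariant factors (1,1,1,1,1,1,1,1,1).

The boundary map ∂_2: C_2 → C_1 acts by ∂[p,q,r] = [q,r] − [p,r] + [p,q]. For instance
  ∂[v_4,v_5,v_9] = [v_5,v_9] − [v_4,v_9] + [v_4,v_5],
  ∂[v_0,v_4,v_9] = [v_4,v_9] − [v_0,v_9] + [v_0,v_4].
The resulting 23×12 matrix has rank 11, and its Smith normal form has invariant factors (1,1,1,1,1,1,1,1,1,1,1).

The boundary map ∂_3: C_3 → C_2 sends each 3-simplex σ to the alternating sum Σ_i (−1)^i (σ with its i-th vertex removed). For instance
  ∂[v_0,v_4,v_5,v_9] = [v_4,v_5,v_9] − [v_0,v_5,v_9] + [v_0,v_4,v_9] − [v_0,v_4,v_5].
This gives a 12×1 integer matrix of rank 1; reducing to Smith normal form yields diagonal entries (1).

From H_k ≅ ker(∂_k) / im(∂_{k+1}) we obtain:

  H_3: rank ker ∂_3 − rank ∂_4 = (1 − 1) − 0 = 0, and there is no ∂_4, so H_3 ≅ 0.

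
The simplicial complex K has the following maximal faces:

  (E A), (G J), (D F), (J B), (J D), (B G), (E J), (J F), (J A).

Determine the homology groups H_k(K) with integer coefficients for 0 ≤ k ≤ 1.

Order the vertices as A < B < D < E < F < G < J. Listing each simplex with vertices in this order, K has dimension 1 with simplices:

  0-simplices (7): A, B, D, E, F, G, J
  1-simplices (9): AE, AJ, BG, BJ, DF, DJ, EJ, FJ, GJ

Hence C_0 ≅ Z^7, C_1 ≅ Z^9.

∂_1: C_1 → C_0 sends each edge [p,q] (with p < q) to q − p. For instance
  ∂AJ = J − A.
The 7×9 boundary matrix has rank 6 and Smith normal form diag(1,1,1,1,1,1).

Reading off H_k = ker ∂_k / im ∂_{k+1}:

  H_0: rank C_0 − rank ∂_1 = 7 − 6 = 1, and the invariant factors of ∂_1 are all 1, so H_0 ≅ Z.
  H_1: rank ker ∂_1 − rank ∂_2 = (9 − 6) − 0 = 3, and there is no ∂_2, so H_1 ≅ Z^3.

As a check, the Euler characteristic is 7 − 9 = -2, which agrees with 1 − 3 = -2.

H_0 ≅ Z,  H_1 ≅ Z^3.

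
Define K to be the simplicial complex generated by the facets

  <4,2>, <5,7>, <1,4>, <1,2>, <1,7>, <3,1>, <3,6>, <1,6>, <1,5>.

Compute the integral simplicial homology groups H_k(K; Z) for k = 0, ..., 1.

We work with the vertex ordering 1 < 2 < 3 < 4 < 5 < 6 < 7. The simplices of K, each written with vertices in increasing order, are:

  0-simplices (7): [1], [2], [3], [4], [5], [6], [7]
  1-simplices (9): [1,2], [1,3], [1,4], [1,5], [1,6], [1,7], [2,4], [3,6], [5,7]

giving chain groups C_0 ≅ Z^7, C_1 ≅ Z^9.

Boundary ∂_1: C_1 → C_0 maps an edge to its endpoints' difference, ∂[p,q] = q − p. For instance
  ∂[1,2] = [2] − [1].
The 7×9 boundary matrix has rank 6 and Smith normal form diag(1,1,1,1,1,1).

From H_k ≅ ker(∂_k) / im(∂_{k+1}) we obtain:

  H_0: rank C_0 − rank ∂_1 = 7 − 6 = 1, and the invariant factors of ∂_1 are all 1, so H_0 ≅ Z.
  H_1: rank ker ∂_1 − rank ∂_2 = (9 − 6) − 0 = 3, and there is no ∂_2, so H_1 ≅ Z^3.

(K is a triangulation of a wedge of 3 circles.)

H_0 ≅ Z,  H_1 ≅ Z^3.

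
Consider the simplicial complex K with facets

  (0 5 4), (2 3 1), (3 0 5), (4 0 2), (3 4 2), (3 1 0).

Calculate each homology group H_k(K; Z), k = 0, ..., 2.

Fix the vertex order 0 < 1 < 2 < 3 < 4 < 5 and write every simplex with vertices in increasing order. Then dim K = 2 and the simplices of K are:

  0-simplices (6): [0], [1], [2], [3], [4], [5]
  1-simplices (12): [0,1], [0,2], [0,3], [0,4], [0,5], [1,2], [1,3], [2,3], [2,4], [3,4], [3,5], [4,5]
  2-simplices (6): [0,1,3], [0,2,4], [0,3,5], [0,4,5], [1,2,3], [2,3,4]

Hence C_0 ≅ Z^6, C_1 ≅ Z^12, C_2 ≅ Z^6.

Boundary ∂_1: C_1 → C_0 is given by ∂[p,q] = [q] − [p].
The 6×12 boundary matrix has rank 5 and Smith normal form diag(1,1,1,1,1).

Boundary ∂_2: C_2 → C_1 maps a triangle to the signed sum of its edges. For instance
  ∂[0,3,5] = [3,5] − [0,5] + [0,3],
  ∂[0,1,3] = [1,3] − [0,3] + [0,1].
The 12×6 boundary matrix has rank 6 and Smith normal form diag(1,1,1,1,1,1).

Now H_k = ker ∂_k / im ∂_{k+1}, so:

  H_0: rank C_0 − rank ∂_1 = 6 − 5 = 1, and the invariant factors of ∂_1 are all 1, so H_0 ≅ Z.
  H_1: rank ker ∂_1 − rank ∂_2 = (12 − 5) − 6 = 1, and the invariant factors of ∂_2 are all 1, so H_1 ≅ Z.
  H_2: rank ker ∂_2 − rank ∂_3 = (6 − 6) − 0 = 0, and there is no ∂_3, so H_2 ≅ 0.

H_0 = Z,  H_1 = Z,  H_2 = 0.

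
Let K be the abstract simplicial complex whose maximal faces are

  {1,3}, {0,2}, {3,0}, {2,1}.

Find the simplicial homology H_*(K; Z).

H_0 ≅ Z,  H_1 ≅ Z.

K has 4 vertices, 4 edges.
rank ∂_0 = 0, rank ∂_1 = 3 ⇒ b_0 = 4 − 0 − 3 = 1; all invariant factors of ∂_1 are 1 so no torsion. So H_0 ≅ Z.
rank ∂_1 = 3, rank ∂_2 = 0 ⇒ b_1 = 4 − 3 − 0 = 1. So H_1 ≅ Z.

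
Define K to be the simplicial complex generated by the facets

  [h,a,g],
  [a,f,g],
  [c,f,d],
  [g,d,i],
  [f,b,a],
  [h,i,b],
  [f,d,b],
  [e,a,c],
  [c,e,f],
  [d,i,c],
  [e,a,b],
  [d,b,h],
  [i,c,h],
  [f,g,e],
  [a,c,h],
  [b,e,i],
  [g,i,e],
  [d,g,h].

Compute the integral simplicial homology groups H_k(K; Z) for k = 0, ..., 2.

H_0 = Z,  H_1 = Z ⊕ Z/2Z,  H_2 = 0.

We work with the vertex ordering a < b < c < d < e < f < g < h < i. The simplices of K, each written with vertices in increasing order, are:

  0-simplices (9): a, b, c, d, e, f, g, h, i
  1-simplices (27): ab, ac, ae, af, ag, ah, bd, be, bf, bh, bi, cd, ce, cf, ch, ci, df, dg, dh, di, ef, eg, ei, fg, gh, gi, hi
  2-simplices (18): abe, abf, ace, ach, afg, agh, bdf, bdh, bei, bhi, cdf, cdi, cef, chi, dgh, dgi, efg, egi

giving chain groups C_0 ≅ Z^9, C_1 ≅ Z^27, C_2 ≅ Z^18.

The boundary map ∂_1: C_1 → C_0 maps an edge to its endpoints' difference, ∂[p,q] = q − p. For instance
  ∂cd = d − c.
The resulting 9×27 matrix has rank 8, and its Smith normal form has invariant factors (1,1,1,1,1,1,1,1).

The boundary map ∂_2: C_2 → C_1 sends each 2-simplex [p,q,r] to [q,r] − [p,r] + [p,q]. For instance
  ∂egi = gi − ei + eg,
  ∂bei = ei − bi + be.
As a 27×18 matrix over Z this has rank 18, with invariant factors (1,1,1,1,1,1,1,1,1,1,1,1,1,1,1,1,1,2).

Now H_k = ker ∂_k / im ∂_{k+1}, so:

  H_0: rank C_0 − rank ∂_1 = 9 − 8 = 1, and the invariant factors of ∂_1 are all 1, so H_0 ≅ Z.
  H_1: rank ker ∂_1 − rank ∂_2 = (27 − 8) − 18 = 1, and ∂_2 has invariant factor 2 > 1, so H_1 ≅ Z ⊕ Z/2Z.
  H_2: rank ker ∂_2 − rank ∂_3 = (18 − 18) − 0 = 0, and there is no ∂_3, so H_2 ≅ 0.

As a check, the Euler characteristic is 9 − 27 + 18 = 0, which agrees with 1 − 1 + 0 = 0.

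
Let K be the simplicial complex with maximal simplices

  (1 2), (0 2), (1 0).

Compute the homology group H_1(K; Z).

Take the total order 0 < 1 < 2 on the vertex set. Then K (dimension 1) consists of the simplices:

  0-simplices (3): [0], [1], [2]
  1-simplices (3): [0,1], [0,2], [1,2]

giving chain groups C_0 ≅ Z^3, C_1 ≅ Z^3.

Boundary ∂_1: C_1 → C_0 is given by ∂[p,q] = [q] − [p]. For instance
  ∂[0,2] = [2] − [0].
The resulting 3×3 matrix has rank 2, and its Smith normal form has invariant factors (1,1).

Now H_k = ker ∂_k / im ∂_{k+1}, so:

  H_1: rank ker ∂_1 − rank ∂_2 = (3 − 2) − 0 = 1, and there is no ∂_2, so H_1 = Z.

(K is a triangulation of the circle S^1.)

H_1 = Z.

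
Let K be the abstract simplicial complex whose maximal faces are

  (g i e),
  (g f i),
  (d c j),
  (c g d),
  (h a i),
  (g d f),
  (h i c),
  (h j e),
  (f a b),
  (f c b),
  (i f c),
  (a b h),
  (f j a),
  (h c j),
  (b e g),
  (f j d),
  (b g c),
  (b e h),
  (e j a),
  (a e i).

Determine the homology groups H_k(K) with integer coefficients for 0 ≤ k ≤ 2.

H_0 ≅ Z,  H_1 ≅ Z ⊕ Z/2Z,  H_2 = 0.

Take the total order a < b < c < d < e < f < g < h < i < j on the vertex set. Then K (dimension 2) consists of the simplices:

  0-simplices (10): a, b, c, d, e, f, g, h, i, j
  1-simplices (30): ab, ae, af, ah, ai, aj, bc, be, bf, bg, bh, cd, cf, cg, ch, ci, cj, df, dg, dj, eg, eh, ei, ej, fg, fi, fj, gi, hi, hj
  2-simplices (20): abf, abh, aei, aej, afj, ahi, bcf, bcg, beg, beh, cdg, cdj, cfi, chi, chj, dfg, dfj, egi, ehj, fgi

so the chain groups are C_0 ≅ Z^10, C_1 ≅ Z^30, C_2 ≅ Z^20.

Boundary ∂_1: C_1 → C_0 is given by ∂[p,q] = [q] − [p].
The resulting 10×30 matrix has rank 9, and its Smith normal form has invariant factors (1,1,1,1,1,1,1,1,1).

The boundary map ∂_2: C_2 → C_1 acts by ∂[p,q,r] = [q,r] − [p,r] + [p,q]. For instance
  ∂afj = fj − aj + af,
  ∂fgi = gi − fi + fg.
The 30×20 boundary matrix has rank 20 and Smith normal form diag(1,1,1,1,1,1,1,1,1,1,1,1,1,1,1,1,1,1,1,2).

From H_k ≅ ker(∂_k) / im(∂_{k+1}) we obtain:

  H_0: rank C_0 − rank ∂_1 = 10 − 9 = 1, and the invariant factors of ∂_1 are all 1, so H_0 ≅ Z.
  H_1: rank ker ∂_1 − rank ∂_2 = (30 − 9) − 20 = 1, and ∂_2 has invariant factor 2 > 1, so H_1 ≅ Z ⊕ Z/2Z.
  H_2: rank ker ∂_2 − rank ∂_3 = (20 − 20) − 0 = 0, and there is no ∂_3, so H_2 ≅ 0.

As a check, the Euler characteristic is 10 − 30 + 20 = 0, which agrees with 1 − 1 + 0 = 0.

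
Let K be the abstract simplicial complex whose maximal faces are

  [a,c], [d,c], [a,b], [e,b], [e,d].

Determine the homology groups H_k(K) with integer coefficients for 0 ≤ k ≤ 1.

H_0 ≅ Z,  H_1 ≅ Z.

We work with the vertex ordering a < b < c < d < e. The simplices of K, each written with vertices in increasing order, are:

  0-simplices (5): a, b, c, d, e
  1-simplices (5): ab, ac, be, cd, de

Hence C_0 ≅ Z^5, C_1 ≅ Z^5.

∂_1: C_1 → C_0 is given by ∂[p,q] = [q] − [p]. For instance
  ∂de = e − d.
This gives a 5×5 integer matrix of rank 4; reducing to Smith normal form yields diagonal entries (1,1,1,1).

Now H_k = ker ∂_k / im ∂_{k+1}, so:

  H_0: rank C_0 − rank ∂_1 = 5 − 4 = 1, and the invariant factors of ∂_1 are all 1, so H_0 = Z.
  H_1: rank ker ∂_1 − rank ∂_2 = (5 − 4) − 0 = 1, and there is no ∂_2, so H_1 = Z.

As a check, the Euler characteristic is 5 − 5 = 0, which agrees with 1 − 1 = 0.
(K is a triangulation of the circle S^1.)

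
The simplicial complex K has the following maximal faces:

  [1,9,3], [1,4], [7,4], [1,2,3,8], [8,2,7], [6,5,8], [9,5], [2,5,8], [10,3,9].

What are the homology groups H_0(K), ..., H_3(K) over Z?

H_0 = Z,  H_1 = Z^2,  H_2 = 0,  H_3 = 0.

Order the vertices as 1 < 2 < 3 < 4 < 5 < 6 < 7 < 8 < 9 < 10. Listing each simplex with vertices in this order, K has dimension 3 with simplices:

  0-simplices (10): [1], [2], [3], [4], [5], [6], [7], [8], [9], [10]
  1-simplices (19): [1,2], [1,3], [1,4], [1,8], [1,9], [2,3], [2,5], [2,7], [2,8], [3,8], [3,9], [3,10], [4,7], [5,6], [5,8], [5,9], [6,8], [7,8], [9,10]
  2-simplices (9): [1,2,3], [1,2,8], [1,3,8], [1,3,9], [2,3,8], [2,5,8], [2,7,8], [3,9,10], [5,6,8]
  3-simplices (1): [1,2,3,8]

so the chain groups are C_0 ≅ Z^10, C_1 ≅ Z^19, C_2 ≅ Z^9, C_3 ≅ Z^1.

The boundary map ∂_1: C_1 → C_0 sends each edge [p,q] (with p < q) to q − p.
The resulting 10×19 matrix has rank 9, and its Smith normal form has invariant factors (1,1,1,1,1,1,1,1,1).

Boundary ∂_2: C_2 → C_1 sends each 2-simplex [p,q,r] to [q,r] − [p,r] + [p,q]. For instance
  ∂[1,3,9] = [3,9] − [1,9] + [1,3],
  ∂[5,6,8] = [6,8] − [5,8] + [5,6].
The 19×9 boundary matrix has rank 8 and Smith normal form diag(1,1,1,1,1,1,1,1).

The boundary map ∂_3: C_3 → C_2 sends each 3-simplex σ to the alternating sum Σ_i (−1)^i (σ with its i-th vertex removed). For instance
  ∂[1,2,3,8] = [2,3,8] − [1,3,8] + [1,2,8] − [1,2,3].
The resulting 9×1 matrix has rank 1, and its Smith normal form has invariant factors (1).

From H_k ≅ ker(∂_k) / im(∂_{k+1}) we obtain:

  H_0: rank C_0 − rank ∂_1 = 10 − 9 = 1, and the invariant factors of ∂_1 are all 1, so H_0 ≅ Z.
  H_1: rank ker ∂_1 − rank ∂_2 = (19 − 9) − 8 = 2, and the invariant factors of ∂_2 are all 1, so H_1 ≅ Z^2.
  H_2: rank ker ∂_2 − rank ∂_3 = (9 − 8) − 1 = 0, and the invariant factors of ∂_3 are all 1, so H_2 ≅ 0.
  H_3: rank ker ∂_3 − rank ∂_4 = (1 − 1) − 0 = 0, and there is no ∂_4, so H_3 ≅ 0.

As a check, the Euler characteristic is 10 − 19 + 9 − 1 = -1, which agrees with 1 − 2 + 0 − 0 = -1.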